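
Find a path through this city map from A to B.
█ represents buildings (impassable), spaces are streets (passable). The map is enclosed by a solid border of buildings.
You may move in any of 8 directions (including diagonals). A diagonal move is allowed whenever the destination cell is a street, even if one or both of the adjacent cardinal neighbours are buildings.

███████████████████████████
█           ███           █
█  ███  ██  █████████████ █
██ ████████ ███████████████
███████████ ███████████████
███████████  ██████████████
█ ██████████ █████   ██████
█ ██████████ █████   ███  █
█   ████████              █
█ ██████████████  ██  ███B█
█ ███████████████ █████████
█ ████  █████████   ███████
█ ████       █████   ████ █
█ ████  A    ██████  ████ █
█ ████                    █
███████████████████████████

Finding the shortest path from A to B:
Movement: 8-directional
Path length: 23 steps
Directions: right → right → right → right → down-right → right → right → right → right → right → up-right → up → up-left → up-left → up → up-right → right → right → right → right → right → right → down-right

Solution:

███████████████████████████
█           ███           █
█  ███  ██  █████████████ █
██ ████████ ███████████████
███████████ ███████████████
███████████  ██████████████
█ ██████████ █████   ██████
█ ██████████ █████   ███  █
█   ████████      →→→→→→↘ █
█ ██████████████ ↗██  ███B█
█ ███████████████↑█████████
█ ████  █████████ ↖ ███████
█ ████       █████ ↖ ████ █
█ ████  A→→→↘██████↑ ████ █
█ ████       →→→→→↗       █
███████████████████████████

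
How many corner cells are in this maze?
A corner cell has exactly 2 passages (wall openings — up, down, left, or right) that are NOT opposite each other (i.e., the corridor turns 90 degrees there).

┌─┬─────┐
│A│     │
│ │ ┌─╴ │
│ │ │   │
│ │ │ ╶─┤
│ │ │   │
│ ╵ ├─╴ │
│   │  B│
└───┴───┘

Counting corner cells (2 non-opposite passages):
Total corners: 9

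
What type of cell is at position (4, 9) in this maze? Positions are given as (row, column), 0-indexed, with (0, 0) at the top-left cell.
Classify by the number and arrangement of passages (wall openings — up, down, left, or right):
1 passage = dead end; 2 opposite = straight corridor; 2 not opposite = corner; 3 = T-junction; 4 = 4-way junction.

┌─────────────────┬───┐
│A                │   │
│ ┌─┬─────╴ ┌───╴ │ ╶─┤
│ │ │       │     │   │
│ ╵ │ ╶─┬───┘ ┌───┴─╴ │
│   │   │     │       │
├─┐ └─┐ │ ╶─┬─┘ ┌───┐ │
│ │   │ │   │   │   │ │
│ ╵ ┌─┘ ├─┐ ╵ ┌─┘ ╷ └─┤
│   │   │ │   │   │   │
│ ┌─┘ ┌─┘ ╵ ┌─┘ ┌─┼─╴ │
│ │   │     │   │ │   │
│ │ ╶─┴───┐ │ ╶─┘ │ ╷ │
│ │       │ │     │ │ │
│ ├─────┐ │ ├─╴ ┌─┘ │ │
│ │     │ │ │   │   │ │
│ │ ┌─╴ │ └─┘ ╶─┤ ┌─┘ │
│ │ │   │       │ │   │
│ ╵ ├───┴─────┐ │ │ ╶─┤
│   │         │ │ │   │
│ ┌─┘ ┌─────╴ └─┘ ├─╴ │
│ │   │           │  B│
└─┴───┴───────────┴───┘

Checking cell at (4, 9):
Number of passages: 2
Cell type: corner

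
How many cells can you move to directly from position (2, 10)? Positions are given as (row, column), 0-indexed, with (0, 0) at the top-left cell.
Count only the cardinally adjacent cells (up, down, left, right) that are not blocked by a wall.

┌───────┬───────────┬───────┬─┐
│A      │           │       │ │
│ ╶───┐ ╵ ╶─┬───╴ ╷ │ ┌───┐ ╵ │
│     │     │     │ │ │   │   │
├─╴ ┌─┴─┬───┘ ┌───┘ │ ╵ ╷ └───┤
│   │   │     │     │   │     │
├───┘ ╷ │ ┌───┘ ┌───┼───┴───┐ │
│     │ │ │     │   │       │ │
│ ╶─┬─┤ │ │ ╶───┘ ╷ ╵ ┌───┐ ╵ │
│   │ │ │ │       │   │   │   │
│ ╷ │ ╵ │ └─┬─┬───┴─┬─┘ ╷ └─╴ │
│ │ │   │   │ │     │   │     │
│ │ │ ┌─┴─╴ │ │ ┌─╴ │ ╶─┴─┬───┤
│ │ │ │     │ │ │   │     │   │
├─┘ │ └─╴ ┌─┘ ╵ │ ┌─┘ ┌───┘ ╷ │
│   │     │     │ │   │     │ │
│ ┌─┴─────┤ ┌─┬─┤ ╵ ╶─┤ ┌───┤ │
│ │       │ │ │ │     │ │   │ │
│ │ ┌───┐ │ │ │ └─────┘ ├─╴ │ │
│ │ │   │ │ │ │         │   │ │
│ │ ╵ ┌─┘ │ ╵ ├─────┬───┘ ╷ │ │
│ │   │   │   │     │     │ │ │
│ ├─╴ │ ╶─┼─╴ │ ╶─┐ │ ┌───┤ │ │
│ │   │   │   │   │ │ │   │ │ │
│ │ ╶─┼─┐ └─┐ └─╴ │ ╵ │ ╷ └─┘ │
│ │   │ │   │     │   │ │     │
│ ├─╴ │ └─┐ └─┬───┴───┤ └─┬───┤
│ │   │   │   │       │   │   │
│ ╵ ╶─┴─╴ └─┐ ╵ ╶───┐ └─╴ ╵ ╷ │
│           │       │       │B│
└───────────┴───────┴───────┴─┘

Checking passable neighbors of (2, 10):
Neighbors: (1, 10), (2, 11)
Count: 2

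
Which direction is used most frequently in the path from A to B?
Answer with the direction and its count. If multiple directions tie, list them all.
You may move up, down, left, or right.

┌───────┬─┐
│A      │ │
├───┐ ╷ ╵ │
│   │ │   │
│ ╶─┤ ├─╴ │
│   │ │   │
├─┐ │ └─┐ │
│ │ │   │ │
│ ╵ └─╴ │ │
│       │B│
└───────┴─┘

Directions: right, right, right, down, right, down, down, down
Counts: {'right': 4, 'down': 4}
Most common: down and right (tied at 4 times each)

Solution:

┌───────┬─┐
│A → → ↓│ │
├───┐ ╷ ╵ │
│   │ │↳ ↓│
│ ╶─┤ ├─╴ │
│   │ │  ↓│
├─┐ │ └─┐ │
│ │ │   │↓│
│ ╵ └─╴ │ │
│       │B│
└───────┴─┘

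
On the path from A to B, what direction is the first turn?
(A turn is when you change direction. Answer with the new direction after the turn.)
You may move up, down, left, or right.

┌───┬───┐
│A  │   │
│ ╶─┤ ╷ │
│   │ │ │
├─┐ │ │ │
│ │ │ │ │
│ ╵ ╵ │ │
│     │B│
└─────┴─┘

Directions: down, right, down, down, right, up, up, up, right, down, down, down
First turn direction: right

Solution:

┌───┬───┐
│A  │↱ ↓│
│ ╶─┤ ╷ │
│↳ ↓│↑│↓│
├─┐ │ │ │
│ │↓│↑│↓│
│ ╵ ╵ │ │
│  ↳ ↑│B│
└─────┴─┘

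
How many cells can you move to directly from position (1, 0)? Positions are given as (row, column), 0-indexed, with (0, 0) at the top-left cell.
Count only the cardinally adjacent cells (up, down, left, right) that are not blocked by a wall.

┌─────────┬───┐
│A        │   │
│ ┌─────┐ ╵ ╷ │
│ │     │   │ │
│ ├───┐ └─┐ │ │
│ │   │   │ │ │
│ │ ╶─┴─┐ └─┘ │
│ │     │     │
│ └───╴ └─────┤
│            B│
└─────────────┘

Checking passable neighbors of (1, 0):
Neighbors: (0, 0), (2, 0)
Count: 2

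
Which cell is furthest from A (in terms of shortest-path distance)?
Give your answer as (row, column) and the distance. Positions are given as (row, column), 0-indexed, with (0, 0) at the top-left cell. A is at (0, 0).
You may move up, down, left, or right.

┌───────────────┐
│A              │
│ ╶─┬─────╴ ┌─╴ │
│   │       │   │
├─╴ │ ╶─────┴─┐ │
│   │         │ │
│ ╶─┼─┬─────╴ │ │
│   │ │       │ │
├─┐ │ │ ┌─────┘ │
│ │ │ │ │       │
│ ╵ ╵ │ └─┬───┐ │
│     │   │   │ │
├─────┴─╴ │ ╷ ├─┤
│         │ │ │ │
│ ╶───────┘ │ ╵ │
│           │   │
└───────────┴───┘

Computing BFS distances from A to all cells:
Furthest cell: (6, 7)
Distance: 39 steps

Path from A to the furthest cell:

┌───────────────┐
│A → → → → ↓    │
│ ╶─┬─────╴ ┌─╴ │
│   │↓ ← ← ↲│   │
├─╴ │ ╶─────┴─┐ │
│   │↳ → → → ↓│ │
│ ╶─┼─┬─────╴ │ │
│   │ │↓ ← ← ↲│ │
├─┐ │ │ ┌─────┘ │
│ │ │ │↓│       │
│ ╵ ╵ │ └─┬───┐ │
│     │↳ ↓│↱ ↓│ │
├─────┴─╴ │ ╷ ├─┤
│↓ ← ← ← ↲│↑│↓│B│
│ ╶───────┘ │ ╵ │
│↳ → → → → ↑│↳ ↑│
└───────────┴───┘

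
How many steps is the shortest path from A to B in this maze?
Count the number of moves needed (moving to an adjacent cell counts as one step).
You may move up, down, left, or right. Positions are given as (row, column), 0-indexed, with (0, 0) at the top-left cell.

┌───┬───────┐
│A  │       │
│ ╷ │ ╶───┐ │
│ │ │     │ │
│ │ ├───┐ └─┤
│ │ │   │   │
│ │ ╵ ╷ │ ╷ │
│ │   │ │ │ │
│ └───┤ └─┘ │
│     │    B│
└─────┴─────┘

Using BFS to find shortest path:
Start: (0, 0), End: (4, 5)
Path found:
(0,0) → (0,1) → (1,1) → (2,1) → (3,1) → (3,2) → (2,2) → (2,3) → (3,3) → (4,3) → (4,4) → (4,5)
Number of steps: 11

Solution:

┌───┬───────┐
│A ↓│       │
│ ╷ │ ╶───┐ │
│ │↓│     │ │
│ │ ├───┐ └─┤
│ │↓│↱ ↓│   │
│ │ ╵ ╷ │ ╷ │
│ │↳ ↑│↓│ │ │
│ └───┤ └─┘ │
│     │↳ → B│
└─────┴─────┘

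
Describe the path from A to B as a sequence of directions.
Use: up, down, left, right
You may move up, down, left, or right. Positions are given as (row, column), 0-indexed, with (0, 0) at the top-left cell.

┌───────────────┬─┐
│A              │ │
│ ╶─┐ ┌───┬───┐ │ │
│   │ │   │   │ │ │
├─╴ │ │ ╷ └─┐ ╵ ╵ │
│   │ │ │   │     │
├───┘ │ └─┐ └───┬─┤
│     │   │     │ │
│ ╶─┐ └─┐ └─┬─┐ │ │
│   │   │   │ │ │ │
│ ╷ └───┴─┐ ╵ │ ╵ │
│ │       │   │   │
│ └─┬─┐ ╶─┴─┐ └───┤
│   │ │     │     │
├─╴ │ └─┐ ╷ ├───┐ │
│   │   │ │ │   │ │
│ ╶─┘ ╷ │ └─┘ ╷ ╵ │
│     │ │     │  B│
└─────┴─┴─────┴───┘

Finding the path and converting it to directions:
Path through cells: (0,0) → (0,1) → (0,2) → (1,2) → (2,2) → (3,2) → (3,1) → (3,0) → (4,0) → (4,1) → (5,1) → (5,2) → (5,3) → (6,3) → (6,4) → (7,4) → (8,4) → (8,5) → (8,6) → (7,6) → (7,7) → (8,7) → (8,8)
Directions: right, right, down, down, down, left, left, down, right, down, right, right, down, right, down, down, right, right, up, right, down, right

Solution:

┌───────────────┬─┐
│A → ↓          │ │
│ ╶─┐ ┌───┬───┐ │ │
│   │↓│   │   │ │ │
├─╴ │ │ ╷ └─┐ ╵ ╵ │
│   │↓│ │   │     │
├───┘ │ └─┐ └───┬─┤
│↓ ← ↲│   │     │ │
│ ╶─┐ └─┐ └─┬─┐ │ │
│↳ ↓│   │   │ │ │ │
│ ╷ └───┴─┐ ╵ │ ╵ │
│ │↳ → ↓  │   │   │
│ └─┬─┐ ╶─┴─┐ └───┤
│   │ │↳ ↓  │     │
├─╴ │ └─┐ ╷ ├───┐ │
│   │   │↓│ │↱ ↓│ │
│ ╶─┘ ╷ │ └─┘ ╷ ╵ │
│     │ │↳ → ↑│↳ B│
└─────┴─┴─────┴───┘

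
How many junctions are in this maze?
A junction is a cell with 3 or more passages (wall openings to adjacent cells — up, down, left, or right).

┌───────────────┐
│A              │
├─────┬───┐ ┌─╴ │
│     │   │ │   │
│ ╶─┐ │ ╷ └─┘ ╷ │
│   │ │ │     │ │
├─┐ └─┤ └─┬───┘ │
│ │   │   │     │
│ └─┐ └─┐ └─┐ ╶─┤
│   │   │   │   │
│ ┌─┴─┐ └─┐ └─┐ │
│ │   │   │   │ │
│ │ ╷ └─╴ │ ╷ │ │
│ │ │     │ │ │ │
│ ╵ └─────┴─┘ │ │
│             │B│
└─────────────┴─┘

Checking each cell for number of passages:

Junctions found (3+ passages):
  (0, 5): 3 passages
  (1, 7): 3 passages
  (3, 6): 3 passages
  (4, 0): 3 passages
  (5, 5): 3 passages
  (7, 1): 3 passages
Total junctions: 6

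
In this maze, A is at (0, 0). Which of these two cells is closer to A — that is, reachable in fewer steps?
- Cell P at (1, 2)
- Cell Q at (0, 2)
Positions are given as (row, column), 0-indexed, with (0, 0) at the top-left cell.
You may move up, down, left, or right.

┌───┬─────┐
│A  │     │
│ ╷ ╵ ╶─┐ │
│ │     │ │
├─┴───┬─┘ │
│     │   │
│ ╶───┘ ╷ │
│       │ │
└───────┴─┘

Shortest path A → P at (1, 2): 3 steps
Shortest path A → Q at (0, 2): 4 steps

P is closer (3 steps vs 4 steps).

Path to P:

┌───┬─────┐
│A ↓│     │
│ ╷ ╵ ╶─┐ │
│ │↳ P  │ │
├─┴───┬─┘ │
│     │   │
│ ╶───┘ ╷ │
│       │ │
└───────┴─┘

Path to Q:

┌───┬─────┐
│A ↓│Q    │
│ ╷ ╵ ╶─┐ │
│ │↳ ↑  │ │
├─┴───┬─┘ │
│     │   │
│ ╶───┘ ╷ │
│       │ │
└───────┴─┘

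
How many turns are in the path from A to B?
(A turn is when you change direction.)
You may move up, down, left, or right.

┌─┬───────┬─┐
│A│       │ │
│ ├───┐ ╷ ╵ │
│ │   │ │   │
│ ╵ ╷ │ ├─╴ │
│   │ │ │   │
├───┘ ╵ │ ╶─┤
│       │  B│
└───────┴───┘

Directions: down, down, right, up, right, down, down, right, up, up, up, right, down, right, down, left, down, right
Number of turns: 13

Solution:

┌─┬───────┬─┐
│A│    ↱ ↓│ │
│ ├───┐ ╷ ╵ │
│↓│↱ ↓│↑│↳ ↓│
│ ╵ ╷ │ ├─╴ │
│↳ ↑│↓│↑│↓ ↲│
├───┘ ╵ │ ╶─┤
│    ↳ ↑│↳ B│
└───────┴───┘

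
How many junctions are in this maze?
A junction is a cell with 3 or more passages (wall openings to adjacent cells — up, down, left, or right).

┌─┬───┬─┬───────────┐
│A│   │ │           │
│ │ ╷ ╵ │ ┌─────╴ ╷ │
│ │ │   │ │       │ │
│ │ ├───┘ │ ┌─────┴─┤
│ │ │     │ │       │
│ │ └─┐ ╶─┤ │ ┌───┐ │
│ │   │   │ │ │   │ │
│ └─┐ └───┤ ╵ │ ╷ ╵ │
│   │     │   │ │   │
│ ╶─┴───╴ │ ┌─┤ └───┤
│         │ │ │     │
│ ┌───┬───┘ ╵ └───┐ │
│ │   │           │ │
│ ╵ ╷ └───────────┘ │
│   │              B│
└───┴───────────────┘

Checking each cell for number of passages:

Junctions found (3+ passages):
  (0, 8): 3 passages
  (2, 3): 3 passages
  (4, 0): 3 passages
  (4, 5): 3 passages
  (5, 0): 3 passages
  (6, 5): 3 passages
  (6, 6): 3 passages
Total junctions: 7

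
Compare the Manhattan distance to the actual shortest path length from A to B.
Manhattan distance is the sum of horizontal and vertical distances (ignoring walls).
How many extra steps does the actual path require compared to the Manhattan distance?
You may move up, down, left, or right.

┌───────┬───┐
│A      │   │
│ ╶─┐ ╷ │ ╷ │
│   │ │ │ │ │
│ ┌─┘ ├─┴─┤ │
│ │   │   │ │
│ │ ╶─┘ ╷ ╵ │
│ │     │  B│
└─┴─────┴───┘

Manhattan distance: |3 - 0| + |5 - 0| = 8
Actual path length: 12
Extra steps: 12 - 8 = 4

Solution:

┌───────┬───┐
│A → ↓  │   │
│ ╶─┐ ╷ │ ╷ │
│   │↓│ │ │ │
│ ┌─┘ ├─┴─┤ │
│ │↓ ↲│↱ ↓│ │
│ │ ╶─┘ ╷ ╵ │
│ │↳ → ↑│↳ B│
└─┴─────┴───┘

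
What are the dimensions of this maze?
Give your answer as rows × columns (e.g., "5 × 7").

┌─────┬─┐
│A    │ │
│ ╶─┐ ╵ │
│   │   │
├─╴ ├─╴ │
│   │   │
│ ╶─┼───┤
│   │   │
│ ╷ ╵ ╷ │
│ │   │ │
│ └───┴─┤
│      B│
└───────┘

Counting the maze dimensions:
Rows (vertical): 6
Columns (horizontal): 4
Dimensions: 6 × 4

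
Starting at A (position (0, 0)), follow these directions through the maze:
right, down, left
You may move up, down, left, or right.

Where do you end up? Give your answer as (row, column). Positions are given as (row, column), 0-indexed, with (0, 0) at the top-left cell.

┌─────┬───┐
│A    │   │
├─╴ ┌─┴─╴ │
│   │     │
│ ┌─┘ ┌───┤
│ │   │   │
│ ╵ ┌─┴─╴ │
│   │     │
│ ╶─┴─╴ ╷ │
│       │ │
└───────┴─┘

Following directions step by step:
Start: (0, 0)
  right: (0, 0) → (0, 1)
  down: (0, 1) → (1, 1)
  left: (1, 1) → (1, 0)
Final position: (1, 0)

Path taken:

┌─────┬───┐
│A ↓  │   │
├─╴ ┌─┴─╴ │
│B ↲│     │
│ ┌─┘ ┌───┤
│ │   │   │
│ ╵ ┌─┴─╴ │
│   │     │
│ ╶─┴─╴ ╷ │
│       │ │
└───────┴─┘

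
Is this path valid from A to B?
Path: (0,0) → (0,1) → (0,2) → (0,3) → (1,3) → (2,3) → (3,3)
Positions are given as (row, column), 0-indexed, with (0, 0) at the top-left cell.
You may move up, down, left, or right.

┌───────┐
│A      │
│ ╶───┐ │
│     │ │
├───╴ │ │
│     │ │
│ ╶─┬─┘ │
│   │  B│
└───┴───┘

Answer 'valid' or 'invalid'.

Checking path validity:
Result: All consecutive moves are passable.

valid

Correct solution:

┌───────┐
│A → → ↓│
│ ╶───┐ │
│     │↓│
├───╴ │ │
│     │↓│
│ ╶─┬─┘ │
│   │  B│
└───┴───┘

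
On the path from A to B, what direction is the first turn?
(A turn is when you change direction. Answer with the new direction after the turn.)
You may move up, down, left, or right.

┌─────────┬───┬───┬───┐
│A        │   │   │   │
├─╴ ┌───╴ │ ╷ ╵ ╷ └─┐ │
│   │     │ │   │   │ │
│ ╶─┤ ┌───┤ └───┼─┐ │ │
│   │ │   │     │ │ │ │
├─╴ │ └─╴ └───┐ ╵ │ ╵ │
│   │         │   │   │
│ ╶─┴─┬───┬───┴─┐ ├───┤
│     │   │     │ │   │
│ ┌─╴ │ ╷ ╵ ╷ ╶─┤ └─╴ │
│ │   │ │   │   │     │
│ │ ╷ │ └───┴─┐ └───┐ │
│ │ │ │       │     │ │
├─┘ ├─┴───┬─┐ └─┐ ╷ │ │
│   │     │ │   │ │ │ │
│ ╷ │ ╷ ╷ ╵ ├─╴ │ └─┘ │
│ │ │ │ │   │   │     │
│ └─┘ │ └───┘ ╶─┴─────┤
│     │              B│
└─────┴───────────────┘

Directions: right, down, left, down, right, down, left, down, right, right, down, left, down, down, left, down, down, right, right, up, up, right, down, down, right, right, right, right, right, right, right
First turn direction: down

Solution:

┌─────────┬───┬───┬───┐
│A ↓      │   │   │   │
├─╴ ┌───╴ │ ╷ ╵ ╷ └─┐ │
│↓ ↲│     │ │   │   │ │
│ ╶─┤ ┌───┤ └───┼─┐ │ │
│↳ ↓│ │   │     │ │ │ │
├─╴ │ └─╴ └───┐ ╵ │ ╵ │
│↓ ↲│         │   │   │
│ ╶─┴─┬───┬───┴─┐ ├───┤
│↳ → ↓│   │     │ │   │
│ ┌─╴ │ ╷ ╵ ╷ ╶─┤ └─╴ │
│ │↓ ↲│ │   │   │     │
│ │ ╷ │ └───┴─┐ └───┐ │
│ │↓│ │       │     │ │
├─┘ ├─┴───┬─┐ └─┐ ╷ │ │
│↓ ↲│↱ ↓  │ │   │ │ │ │
│ ╷ │ ╷ ╷ ╵ ├─╴ │ └─┘ │
│↓│ │↑│↓│   │   │     │
│ └─┘ │ └───┘ ╶─┴─────┤
│↳ → ↑│↳ → → → → → → B│
└─────┴───────────────┘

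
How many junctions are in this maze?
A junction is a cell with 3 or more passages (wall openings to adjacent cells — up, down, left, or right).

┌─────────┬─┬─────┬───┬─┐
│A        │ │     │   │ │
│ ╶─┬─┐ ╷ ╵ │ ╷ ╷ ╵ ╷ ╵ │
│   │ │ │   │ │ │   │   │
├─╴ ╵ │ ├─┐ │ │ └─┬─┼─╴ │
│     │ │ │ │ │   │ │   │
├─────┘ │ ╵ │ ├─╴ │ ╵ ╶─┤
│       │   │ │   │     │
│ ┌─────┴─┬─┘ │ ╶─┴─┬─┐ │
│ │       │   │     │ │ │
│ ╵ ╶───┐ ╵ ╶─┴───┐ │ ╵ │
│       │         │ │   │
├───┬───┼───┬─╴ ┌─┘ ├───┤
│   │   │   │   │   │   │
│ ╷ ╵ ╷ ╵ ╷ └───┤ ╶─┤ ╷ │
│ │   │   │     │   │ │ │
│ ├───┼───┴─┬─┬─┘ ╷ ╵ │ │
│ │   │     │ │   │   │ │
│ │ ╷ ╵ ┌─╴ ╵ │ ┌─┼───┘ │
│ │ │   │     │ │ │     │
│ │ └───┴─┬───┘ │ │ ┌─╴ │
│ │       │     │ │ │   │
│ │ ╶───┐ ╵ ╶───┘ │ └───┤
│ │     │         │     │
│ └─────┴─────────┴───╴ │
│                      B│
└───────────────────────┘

Checking each cell for number of passages:

Junctions found (3+ passages):
  (0, 3): 3 passages
  (0, 7): 3 passages
  (1, 5): 3 passages
  (1, 11): 3 passages
  (2, 1): 3 passages
  (3, 10): 3 passages
  (5, 1): 3 passages
  (5, 5): 3 passages
  (5, 7): 3 passages
  (7, 8): 3 passages
  (9, 5): 3 passages
  (9, 11): 3 passages
  (10, 1): 3 passages
  (11, 5): 3 passages
Total junctions: 14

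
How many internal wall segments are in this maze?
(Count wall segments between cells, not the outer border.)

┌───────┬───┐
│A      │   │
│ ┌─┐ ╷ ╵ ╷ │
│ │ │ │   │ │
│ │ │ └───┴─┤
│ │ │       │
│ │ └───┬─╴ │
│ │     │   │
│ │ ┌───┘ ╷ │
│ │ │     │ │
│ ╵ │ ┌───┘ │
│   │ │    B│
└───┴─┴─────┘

Counting internal wall segments:
Total internal walls: 25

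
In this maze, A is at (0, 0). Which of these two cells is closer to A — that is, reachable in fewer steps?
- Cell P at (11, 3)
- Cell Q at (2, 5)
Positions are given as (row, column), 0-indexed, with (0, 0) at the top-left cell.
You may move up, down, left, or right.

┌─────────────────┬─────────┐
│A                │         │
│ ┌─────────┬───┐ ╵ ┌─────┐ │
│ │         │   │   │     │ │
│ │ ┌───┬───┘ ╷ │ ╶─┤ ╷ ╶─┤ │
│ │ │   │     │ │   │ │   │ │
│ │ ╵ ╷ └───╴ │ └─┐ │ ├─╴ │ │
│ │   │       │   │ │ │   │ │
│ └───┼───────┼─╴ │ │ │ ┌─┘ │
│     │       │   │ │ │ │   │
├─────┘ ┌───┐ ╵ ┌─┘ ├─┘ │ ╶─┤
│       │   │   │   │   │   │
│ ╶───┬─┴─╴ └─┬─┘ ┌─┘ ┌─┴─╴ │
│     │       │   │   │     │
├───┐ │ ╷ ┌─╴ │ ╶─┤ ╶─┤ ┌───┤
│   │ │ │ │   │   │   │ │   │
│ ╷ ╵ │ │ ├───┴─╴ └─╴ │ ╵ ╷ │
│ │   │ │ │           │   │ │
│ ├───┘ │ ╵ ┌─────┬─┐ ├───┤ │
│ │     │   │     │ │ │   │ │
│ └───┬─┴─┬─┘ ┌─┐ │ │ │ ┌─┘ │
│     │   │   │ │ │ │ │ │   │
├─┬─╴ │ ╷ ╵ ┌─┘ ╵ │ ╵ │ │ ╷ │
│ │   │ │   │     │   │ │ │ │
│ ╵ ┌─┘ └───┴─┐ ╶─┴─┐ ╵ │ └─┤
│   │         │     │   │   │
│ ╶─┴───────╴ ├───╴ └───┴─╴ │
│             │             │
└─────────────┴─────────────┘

Shortest path A → P at (11, 3): 58 steps
Shortest path A → Q at (2, 5): 105 steps

P is closer (58 steps vs 105 steps).

Path to P:

┌─────────────────┬─────────┐
│A → → → → → → → ↓│↱ → → → ↓│
│ ┌─────────┬───┐ ╵ ┌─────┐ │
│ │         │   │↳ ↑│     │↓│
│ │ ┌───┬───┘ ╷ │ ╶─┤ ╷ ╶─┤ │
│ │ │   │     │ │   │ │   │↓│
│ │ ╵ ╷ └───╴ │ └─┐ │ ├─╴ │ │
│ │   │       │   │ │ │   │↓│
│ └───┼───────┼─╴ │ │ │ ┌─┘ │
│     │       │   │ │ │ │↓ ↲│
├─────┘ ┌───┐ ╵ ┌─┘ ├─┘ │ ╶─┤
│       │   │   │   │   │↳ ↓│
│ ╶───┬─┴─╴ └─┬─┘ ┌─┘ ┌─┴─╴ │
│     │       │   │   │↓ ← ↲│
├───┐ │ ╷ ┌─╴ │ ╶─┤ ╶─┤ ┌───┤
│   │ │ │ │   │   │   │↓│↱ ↓│
│ ╷ ╵ │ │ ├───┴─╴ └─╴ │ ╵ ╷ │
│ │   │ │ │           │↳ ↑│↓│
│ ├───┘ │ ╵ ┌─────┬─┐ ├───┤ │
│ │     │   │↓ ← ↰│ │ │   │↓│
│ └───┬─┴─┬─┘ ┌─┐ │ │ │ ┌─┘ │
│     │↓ ↰│↓ ↲│ │↑│ │ │ │↓ ↲│
├─┬─╴ │ ╷ ╵ ┌─┘ ╵ │ ╵ │ │ ╷ │
│ │   │P│↑ ↲│  ↱ ↑│   │ │↓│ │
│ ╵ ┌─┘ └───┴─┐ ╶─┴─┐ ╵ │ └─┤
│   │         │↑ ← ↰│   │↳ ↓│
│ ╶─┴───────╴ ├───╴ └───┴─╴ │
│             │    ↑ ← ← ← ↲│
└─────────────┴─────────────┘

Path to Q:

┌─────────────────┬─────────┐
│A → → → → → → → ↓│↱ → → → ↓│
│ ┌─────────┬───┐ ╵ ┌─────┐ │
│ │         │↓ ↰│↳ ↑│     │↓│
│ │ ┌───┬───┘ ╷ │ ╶─┤ ╷ ╶─┤ │
│ │ │   │  Q ↲│↑│   │ │   │↓│
│ │ ╵ ╷ └───╴ │ └─┐ │ ├─╴ │ │
│ │   │       │↑ ↰│ │ │   │↓│
│ └───┼───────┼─╴ │ │ │ ┌─┘ │
│     │↱ → → ↓│↱ ↑│ │ │ │↓ ↲│
├─────┘ ┌───┐ ╵ ┌─┘ ├─┘ │ ╶─┤
│↱ → → ↑│   │↳ ↑│   │   │↳ ↓│
│ ╶───┬─┴─╴ └─┬─┘ ┌─┘ ┌─┴─╴ │
│↑ ← ↰│       │   │   │↓ ← ↲│
├───┐ │ ╷ ┌─╴ │ ╶─┤ ╶─┤ ┌───┤
│↱ ↓│↑│ │ │   │   │   │↓│↱ ↓│
│ ╷ ╵ │ │ ├───┴─╴ └─╴ │ ╵ ╷ │
│↑│↳ ↑│ │ │           │↳ ↑│↓│
│ ├───┘ │ ╵ ┌─────┬─┐ ├───┤ │
│↑│     │   │↓ ← ↰│ │ │   │↓│
│ └───┬─┴─┬─┘ ┌─┐ │ │ │ ┌─┘ │
│↑ ← ↰│↓ ↰│↓ ↲│ │↑│ │ │ │↓ ↲│
├─┬─╴ │ ╷ ╵ ┌─┘ ╵ │ ╵ │ │ ╷ │
│ │↱ ↑│↓│↑ ↲│  ↱ ↑│   │ │↓│ │
│ ╵ ┌─┘ └───┴─┐ ╶─┴─┐ ╵ │ └─┤
│↱ ↑│  ↳ → → ↓│↑ ← ↰│   │↳ ↓│
│ ╶─┴───────╴ ├───╴ └───┴─╴ │
│↑ ← ← ← ← ← ↲│    ↑ ← ← ← ↲│
└─────────────┴─────────────┘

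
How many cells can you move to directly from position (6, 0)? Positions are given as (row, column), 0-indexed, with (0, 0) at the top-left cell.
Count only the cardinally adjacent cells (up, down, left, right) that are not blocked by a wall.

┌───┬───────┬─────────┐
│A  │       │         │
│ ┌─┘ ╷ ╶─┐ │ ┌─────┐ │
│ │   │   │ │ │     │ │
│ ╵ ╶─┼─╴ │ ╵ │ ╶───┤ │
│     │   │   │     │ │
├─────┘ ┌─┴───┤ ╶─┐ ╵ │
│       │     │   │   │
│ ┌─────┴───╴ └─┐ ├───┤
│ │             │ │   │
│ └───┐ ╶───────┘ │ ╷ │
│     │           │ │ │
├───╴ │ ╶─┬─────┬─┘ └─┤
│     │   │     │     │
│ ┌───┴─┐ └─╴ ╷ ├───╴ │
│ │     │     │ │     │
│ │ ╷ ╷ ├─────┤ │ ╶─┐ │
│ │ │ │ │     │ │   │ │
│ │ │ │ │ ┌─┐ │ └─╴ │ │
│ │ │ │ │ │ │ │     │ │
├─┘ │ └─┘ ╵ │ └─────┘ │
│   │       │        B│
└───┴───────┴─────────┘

Checking passable neighbors of (6, 0):
Neighbors: (7, 0), (6, 1)
Count: 2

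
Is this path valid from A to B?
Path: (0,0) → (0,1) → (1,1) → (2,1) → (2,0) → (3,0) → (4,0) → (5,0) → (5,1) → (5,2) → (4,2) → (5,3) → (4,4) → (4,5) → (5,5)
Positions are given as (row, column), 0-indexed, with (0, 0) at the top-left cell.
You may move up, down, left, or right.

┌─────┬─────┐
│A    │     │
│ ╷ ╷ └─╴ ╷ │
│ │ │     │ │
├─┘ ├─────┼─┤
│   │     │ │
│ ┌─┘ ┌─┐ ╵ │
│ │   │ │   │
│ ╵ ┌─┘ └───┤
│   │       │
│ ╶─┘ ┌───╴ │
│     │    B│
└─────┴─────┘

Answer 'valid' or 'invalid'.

Checking path validity:
Result: Invalid move at step 11: cannot move from (4, 2) to (5, 3).

invalid

Correct solution:

┌─────┬─────┐
│A ↓  │     │
│ ╷ ╷ └─╴ ╷ │
│ │↓│     │ │
├─┘ ├─────┼─┤
│↓ ↲│     │ │
│ ┌─┘ ┌─┐ ╵ │
│↓│   │ │   │
│ ╵ ┌─┘ └───┤
│↓  │↱ → → ↓│
│ ╶─┘ ┌───╴ │
│↳ → ↑│    B│
└─────┴─────┘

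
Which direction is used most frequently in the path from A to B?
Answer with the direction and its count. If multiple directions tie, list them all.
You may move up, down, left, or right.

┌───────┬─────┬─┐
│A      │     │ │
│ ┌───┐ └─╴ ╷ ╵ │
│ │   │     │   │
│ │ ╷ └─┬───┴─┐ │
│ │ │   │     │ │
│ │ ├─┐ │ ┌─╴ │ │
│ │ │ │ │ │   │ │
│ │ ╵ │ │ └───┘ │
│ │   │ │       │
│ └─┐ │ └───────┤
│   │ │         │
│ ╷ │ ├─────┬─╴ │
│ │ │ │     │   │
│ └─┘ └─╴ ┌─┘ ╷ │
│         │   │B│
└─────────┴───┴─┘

Directions: down, down, down, down, down, down, down, right, right, up, up, up, left, up, up, up, right, down, right, down, down, down, right, right, right, right, down, down
Counts: {'down': 13, 'right': 8, 'up': 6, 'left': 1}
Most common: down (13 times)

Solution:

┌───────┬─────┬─┐
│A      │     │ │
│ ┌───┐ └─╴ ╷ ╵ │
│↓│↱ ↓│     │   │
│ │ ╷ └─┬───┴─┐ │
│↓│↑│↳ ↓│     │ │
│ │ ├─┐ │ ┌─╴ │ │
│↓│↑│ │↓│ │   │ │
│ │ ╵ │ │ └───┘ │
│↓│↑ ↰│↓│       │
│ └─┐ │ └───────┤
│↓  │↑│↳ → → → ↓│
│ ╷ │ ├─────┬─╴ │
│↓│ │↑│     │  ↓│
│ └─┘ └─╴ ┌─┘ ╷ │
│↳ → ↑    │   │B│
└─────────┴───┴─┘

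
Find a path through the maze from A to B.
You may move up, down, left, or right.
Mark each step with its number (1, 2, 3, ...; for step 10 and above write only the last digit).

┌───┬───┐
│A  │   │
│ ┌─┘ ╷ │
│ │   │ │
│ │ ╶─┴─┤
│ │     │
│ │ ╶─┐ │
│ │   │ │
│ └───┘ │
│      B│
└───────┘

Finding the shortest path through the maze:
Path length: 7 steps
Directions: down → down → down → down → right → right → right

Solution:

┌───┬───┐
│A  │   │
│ ┌─┘ ╷ │
│1│   │ │
│ │ ╶─┴─┤
│2│     │
│ │ ╶─┐ │
│3│   │ │
│ └───┘ │
│4 5 6 B│
└───────┘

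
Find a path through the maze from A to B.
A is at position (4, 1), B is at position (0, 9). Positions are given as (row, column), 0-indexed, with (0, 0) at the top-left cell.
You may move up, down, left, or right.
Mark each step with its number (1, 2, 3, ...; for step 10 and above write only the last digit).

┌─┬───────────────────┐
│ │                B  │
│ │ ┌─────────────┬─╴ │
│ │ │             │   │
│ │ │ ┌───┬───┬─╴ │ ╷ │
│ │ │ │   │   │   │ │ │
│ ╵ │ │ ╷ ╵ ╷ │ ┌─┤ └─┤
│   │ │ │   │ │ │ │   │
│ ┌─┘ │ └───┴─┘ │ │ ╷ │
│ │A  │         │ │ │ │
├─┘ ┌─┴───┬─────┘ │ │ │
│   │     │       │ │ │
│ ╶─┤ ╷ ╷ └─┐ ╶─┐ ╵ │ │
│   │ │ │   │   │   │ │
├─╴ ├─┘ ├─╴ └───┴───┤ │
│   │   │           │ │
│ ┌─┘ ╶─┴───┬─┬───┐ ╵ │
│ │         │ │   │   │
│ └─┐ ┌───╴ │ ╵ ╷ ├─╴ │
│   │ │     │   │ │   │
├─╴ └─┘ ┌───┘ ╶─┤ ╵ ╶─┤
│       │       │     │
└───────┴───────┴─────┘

Finding the shortest path from (4, 1) to (0, 9):
Path length: 44 steps
Directions: down → left → down → right → down → left → down → down → right → down → right → right → up → right → right → up → left → left → left → up → right → up → up → right → down → right → down → right → right → right → right → down → right → up → up → up → up → up → left → up → up → right → up → left

Solution:

┌─┬───────────────────┐
│ │                B 3│
│ │ ┌─────────────┬─╴ │
│ │ │             │1 2│
│ │ │ ┌───┬───┬─╴ │ ╷ │
│ │ │ │   │   │   │0│ │
│ ╵ │ │ ╷ ╵ ╷ │ ┌─┤ └─┤
│   │ │ │   │ │ │ │9 8│
│ ┌─┘ │ └───┴─┘ │ │ ╷ │
│ │A  │         │ │ │7│
├─┘ ┌─┴───┬─────┘ │ │ │
│2 1│  3 4│       │ │6│
│ ╶─┤ ╷ ╷ └─┐ ╶─┐ ╵ │ │
│3 4│ │2│5 6│   │   │5│
├─╴ ├─┘ ├─╴ └───┴───┤ │
│6 5│0 1│  7 8 9 0 1│4│
│ ┌─┘ ╶─┴───┬─┬───┐ ╵ │
│7│  9 8 7 6│ │   │2 3│
│ └─┐ ┌───╴ │ ╵ ╷ ├─╴ │
│8 9│ │3 4 5│   │ │   │
├─╴ └─┘ ┌───┘ ╶─┤ ╵ ╶─┤
│  0 1 2│       │     │
└───────┴───────┴─────┘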